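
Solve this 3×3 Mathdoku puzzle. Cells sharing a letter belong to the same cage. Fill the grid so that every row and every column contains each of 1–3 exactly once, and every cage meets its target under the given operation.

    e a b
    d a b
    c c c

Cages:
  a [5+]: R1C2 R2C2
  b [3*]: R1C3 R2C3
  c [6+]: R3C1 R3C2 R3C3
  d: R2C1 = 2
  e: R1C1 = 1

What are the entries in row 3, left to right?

3 1 2

Cage e is a single given cell, which forces R1C1 = 1.
Row 1 already has 1, which forces R1C3 = 3.
Cage d is a single given cell; hence R2C1 = 2.
2 is placed in row 2, which forces R2C2 = 3.
Column 3 already has 3, so R2C3 = 1.
2 is placed in column 1, so R3C1 = 3.
Column 3 already has 1; hence R3C3 = 2.
3 is placed in row 1; hence R1C2 = 2.
Row 3 already has 2; hence R3C2 = 1.
The full grid is 1 2 3 / 2 3 1 / 3 1 2.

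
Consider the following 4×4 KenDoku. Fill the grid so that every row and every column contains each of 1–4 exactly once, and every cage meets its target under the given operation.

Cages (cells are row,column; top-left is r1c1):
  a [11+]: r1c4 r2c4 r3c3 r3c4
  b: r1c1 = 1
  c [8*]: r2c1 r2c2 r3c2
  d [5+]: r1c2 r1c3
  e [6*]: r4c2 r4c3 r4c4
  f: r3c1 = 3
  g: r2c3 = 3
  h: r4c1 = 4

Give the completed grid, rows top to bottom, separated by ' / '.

Cage b is a single given cell; hence r1c1 = 1.
Cage g is given; hence r2c3 = 3.
Cage f is a single given cell, leaving r3c1 = 3.
H is a freebie, which forces r4c1 = 4.
Cage d's pair has sum 5, leaving r1c2 = 3.
The two cells of cage d must have sum 5; hence r1c3 = 2.
2 is placed in row 1, leaving r1c4 = 4.
4 is placed in column 1; hence r2c1 = 2.
Row 2 now contains 2, so r2c4 = 1.
2 is placed in column 3; hence r3c3 = 4.
1 is placed in column 4; hence r3c4 = 2.
2 is placed in column 3, so r4c3 = 1.
Column 4 now contains 2, so r4c4 = 3.
1 is placed in row 2, which forces r2c2 = 4.
Row 3 now contains 4, leaving r3c2 = 1.
Row 4 now contains 1, leaving r4c2 = 2.

1 3 2 4 / 2 4 3 1 / 3 1 4 2 / 4 2 1 3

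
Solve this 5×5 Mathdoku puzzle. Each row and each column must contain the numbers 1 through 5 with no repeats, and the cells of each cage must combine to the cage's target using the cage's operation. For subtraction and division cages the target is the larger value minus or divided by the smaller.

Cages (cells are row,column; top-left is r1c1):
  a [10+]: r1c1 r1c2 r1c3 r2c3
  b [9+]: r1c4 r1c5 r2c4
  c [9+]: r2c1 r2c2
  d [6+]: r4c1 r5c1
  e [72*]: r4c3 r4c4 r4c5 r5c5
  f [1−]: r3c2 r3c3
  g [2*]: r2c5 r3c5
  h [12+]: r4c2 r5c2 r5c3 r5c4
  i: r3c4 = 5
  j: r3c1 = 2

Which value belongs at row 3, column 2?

3

Cage j is a single given cell, so r3c1 = 2.
Cage i is given, leaving r3c4 = 5.
Row 3 already has 2; hence r3c5 = 1.
Cage e needs product 72, which forces r5c5 = 3.
Column 5 already has 1; hence r2c5 = 2.
2 is placed in column 5, leaving r4c5 = 4.
Column 5 now contains 4, which forces r1c5 = 5.
The only place for 3 in column 1 is r1c1.
Row 1 now contains 3, so r1c4 = 1.
Cage b needs sum 9, so r2c4 = 3.
3 is placed in column 4, which forces r4c4 = 2.
Column 4 already has 2, leaving r5c4 = 4.
The 4 cells of cage a must have sum 10; hence r2c3 = 1.
2 is placed in row 4, leaving r4c3 = 3.
Cage f needs two cells with difference 1, so r3c2 = 3.
3 is placed in column 3, so r3c3 = 4.
Cage a needs sum 10, so r1c2 = 4.
Column 3 now contains 4; hence r1c3 = 2.
Column 2 now contains 4; hence r2c2 = 5.
Column 2 now contains 5, leaving r4c2 = 1.
Column 2 already has 1, which forces r5c2 = 2.
Column 3 already has 2, leaving r5c3 = 5.
Row 2 now contains 5, so r2c1 = 4.
Row 4 now contains 1; hence r4c1 = 5.
Row 5 already has 5, so r5c1 = 1.
The full grid is 3 4 2 1 5 / 4 5 1 3 2 / 2 3 4 5 1 / 5 1 3 2 4 / 1 2 5 4 3.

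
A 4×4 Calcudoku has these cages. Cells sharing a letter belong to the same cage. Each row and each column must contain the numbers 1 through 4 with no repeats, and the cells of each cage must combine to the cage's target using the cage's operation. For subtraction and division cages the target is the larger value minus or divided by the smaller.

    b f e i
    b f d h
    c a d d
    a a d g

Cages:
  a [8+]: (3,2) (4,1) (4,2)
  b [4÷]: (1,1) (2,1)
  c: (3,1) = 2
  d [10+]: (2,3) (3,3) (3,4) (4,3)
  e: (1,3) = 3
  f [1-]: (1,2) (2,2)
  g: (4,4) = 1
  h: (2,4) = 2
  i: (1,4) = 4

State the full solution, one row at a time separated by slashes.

Cage e is a single given cell, so (1,3) = 3.
Cage i is given, so (1,4) = 4.
H is a freebie, so (2,4) = 2.
C is a freebie, which forces (3,1) = 2.
G is a freebie, which forces (4,4) = 1.
Row 1 already has 4; hence (1,1) = 1.
Cage f's pair has difference 1; hence (1,2) = 2.
Cage b's pair has quotient 4, so (2,1) = 4.
4 is placed in row 2, which forces (2,3) = 1.
Column 3 already has 1, leaving (3,3) = 4.
Column 4 already has 1, leaving (3,4) = 3.
4 is placed in column 1, so (4,1) = 3.
3 is placed in row 4; hence (4,2) = 4.
Cage d has sum 10, leaving (4,3) = 2.
1 is placed in row 2; hence (2,2) = 3.
Row 3 already has 3, which forces (3,2) = 1.

1 2 3 4 / 4 3 1 2 / 2 1 4 3 / 3 4 2 1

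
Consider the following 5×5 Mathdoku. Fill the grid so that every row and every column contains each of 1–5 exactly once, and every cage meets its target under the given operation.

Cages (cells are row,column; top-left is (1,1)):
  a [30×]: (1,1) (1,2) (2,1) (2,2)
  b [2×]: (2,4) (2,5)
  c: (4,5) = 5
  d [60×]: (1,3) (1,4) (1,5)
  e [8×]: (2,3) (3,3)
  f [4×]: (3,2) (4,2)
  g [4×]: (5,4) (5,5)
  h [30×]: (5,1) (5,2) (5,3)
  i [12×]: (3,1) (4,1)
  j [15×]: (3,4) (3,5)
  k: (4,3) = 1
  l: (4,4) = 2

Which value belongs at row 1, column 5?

Cage k is a single given cell; hence (4,3) = 1.
Cage l is a single given cell; hence (4,4) = 2.
Cage c is given; hence (4,5) = 5.
Column 4 already has 2; hence (2,4) = 1.
Cage b needs two cells with product 2, leaving (2,5) = 2.
The two cells of cage f must have product 4, which forces (3,2) = 1.
Cage j needs two cells with product 15, leaving (3,4) = 5.
Column 5 now contains 5; hence (3,5) = 3.
Row 4 already has 1, which forces (4,2) = 4.
Column 4 now contains 1, so (5,4) = 4.
Row 5 already has 4, which forces (5,5) = 1.
The 4 cells of cage a must have product 30; hence (1,1) = 1.
Cage a needs product 30; hence (1,2) = 2.
Cage d has product 60, so (1,3) = 5.
Column 4 now contains 4; hence (1,4) = 3.
Column 5 already has 3, so (1,5) = 4.
Row 2 already has 2, which forces (2,3) = 4.
Row 3 now contains 3; hence (3,1) = 4.
Cage e's pair has product 8, so (3,3) = 2.
Row 4 already has 4; hence (4,1) = 3.
Column 3 already has 2, leaving (5,3) = 3.
Column 1 now contains 3, leaving (2,1) = 5.
Cage a needs product 30, leaving (2,2) = 3.
Cage h has product 30, so (5,1) = 2.
Row 5 now contains 3; hence (5,2) = 5.
Completed grid: 1 2 5 3 4 / 5 3 4 1 2 / 4 1 2 5 3 / 3 4 1 2 5 / 2 5 3 4 1.

4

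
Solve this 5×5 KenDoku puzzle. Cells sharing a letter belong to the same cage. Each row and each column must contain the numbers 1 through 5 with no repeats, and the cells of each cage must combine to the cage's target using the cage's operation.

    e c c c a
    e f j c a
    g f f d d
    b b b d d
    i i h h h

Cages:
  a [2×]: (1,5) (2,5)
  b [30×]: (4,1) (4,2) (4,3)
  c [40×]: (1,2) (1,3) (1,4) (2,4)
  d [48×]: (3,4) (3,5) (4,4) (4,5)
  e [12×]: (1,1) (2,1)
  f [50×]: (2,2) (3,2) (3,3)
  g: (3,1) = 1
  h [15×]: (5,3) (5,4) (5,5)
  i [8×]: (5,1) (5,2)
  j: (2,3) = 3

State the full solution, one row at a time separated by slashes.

The 3 cells of cage f must have product 50, leaving (2,2) = 5.
J is a freebie; hence (2,3) = 3.
Cage g is given, so (3,1) = 1.
Cage f needs product 50; hence (3,2) = 2.
Cage f has product 50, which forces (3,3) = 5.
Column 2 now contains 2, which forces (4,2) = 3.
Column 3 already has 5, so (4,3) = 2.
Column 2 now contains 2; hence (5,2) = 4.
Column 3 already has 5; hence (5,3) = 1.
Cage e needs two cells with product 12, leaving (1,1) = 3.
Column 2 already has 4, leaving (1,2) = 1.
Column 3 now contains 1, leaving (1,3) = 4.
The 4 cells of cage c must have product 40, leaving (1,4) = 5.
Row 1 already has 1, so (1,5) = 2.
Row 2 now contains 3, which forces (2,1) = 4.
The 4 cells of cage c must have product 40; hence (2,4) = 2.
Column 5 now contains 2, so (2,5) = 1.
2 is placed in row 4, so (4,1) = 5.
1 is placed in column 5, so (4,5) = 4.
Row 5 now contains 4, so (5,1) = 2.
Column 4 now contains 5, so (5,4) = 3.
Row 5 now contains 3, which forces (5,5) = 5.
Column 4 already has 3, leaving (3,4) = 4.
Column 5 already has 4, leaving (3,5) = 3.
4 is placed in row 4, so (4,4) = 1.

3 1 4 5 2 / 4 5 3 2 1 / 1 2 5 4 3 / 5 3 2 1 4 / 2 4 1 3 5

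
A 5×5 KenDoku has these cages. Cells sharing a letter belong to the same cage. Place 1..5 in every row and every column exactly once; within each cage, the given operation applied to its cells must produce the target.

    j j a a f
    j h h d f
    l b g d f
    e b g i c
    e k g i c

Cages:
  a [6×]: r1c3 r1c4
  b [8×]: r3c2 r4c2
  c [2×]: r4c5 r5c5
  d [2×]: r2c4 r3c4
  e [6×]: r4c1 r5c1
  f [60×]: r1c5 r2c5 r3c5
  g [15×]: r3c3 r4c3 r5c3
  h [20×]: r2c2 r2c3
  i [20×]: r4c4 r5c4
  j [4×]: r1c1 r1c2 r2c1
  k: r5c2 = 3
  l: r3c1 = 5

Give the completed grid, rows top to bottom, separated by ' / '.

Cage l is a single given cell; hence r3c1 = 5.
Cage k is given, leaving r5c2 = 3.
Cage e's pair has product 6, leaving r4c1 = 3.
Row 5 now contains 3, so r5c1 = 2.
2 is placed in row 5, leaving r5c5 = 1.
Cage j has product 4, which forces r1c1 = 4.
Cage j has product 4; hence r1c2 = 1.
2 is placed in column 1; hence r2c1 = 1.
Row 2 now contains 1, so r2c4 = 2.
Cage g needs product 15, which forces r3c3 = 3.
Column 4 now contains 2, so r3c4 = 1.
3 is placed in row 3, leaving r3c5 = 4.
The 3 cells of cage g must have product 15, which forces r4c3 = 1.
Column 5 already has 1; hence r4c5 = 2.
Row 5 already has 1, leaving r5c3 = 5.
Row 5 already has 5, so r5c4 = 4.
Column 3 already has 3, which forces r1c3 = 2.
Column 4 now contains 2, so r1c4 = 3.
3 is placed in row 1, leaving r1c5 = 5.
Cage h's pair has product 20, so r2c2 = 5.
Column 3 already has 5, so r2c3 = 4.
5 is placed in column 5; hence r2c5 = 3.
4 is placed in row 3; hence r3c2 = 2.
Row 4 now contains 2, leaving r4c2 = 4.
Column 4 now contains 4, so r4c4 = 5.

4 1 2 3 5 / 1 5 4 2 3 / 5 2 3 1 4 / 3 4 1 5 2 / 2 3 5 4 1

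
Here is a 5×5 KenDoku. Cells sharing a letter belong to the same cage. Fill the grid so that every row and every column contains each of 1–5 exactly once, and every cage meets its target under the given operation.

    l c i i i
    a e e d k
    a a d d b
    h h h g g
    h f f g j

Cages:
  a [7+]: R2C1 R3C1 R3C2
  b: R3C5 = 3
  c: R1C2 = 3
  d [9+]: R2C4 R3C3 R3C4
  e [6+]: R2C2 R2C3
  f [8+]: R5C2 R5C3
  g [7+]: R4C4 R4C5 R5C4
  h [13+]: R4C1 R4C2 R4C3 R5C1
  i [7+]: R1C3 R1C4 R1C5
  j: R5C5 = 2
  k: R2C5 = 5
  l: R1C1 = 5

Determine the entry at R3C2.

4

L is a freebie, which forces R1C1 = 5.
Cage c is given, so R1C2 = 3.
Cage k is given, leaving R2C5 = 5.
Cage b is a single given cell; hence R3C5 = 3.
Column 2 already has 3, so R5C2 = 5.
5 is placed in row 5, which forces R5C3 = 3.
Cage j is given; hence R5C5 = 2.
Cage h has sum 13, so R4C1 = 3.
The only place for 1 in row 2 is R2C1.
1 is placed in column 1; hence R5C1 = 4.
Row 5 now contains 4; hence R5C4 = 1.
Column 1 already has 4, so R3C1 = 2.
Cage a has sum 7; hence R3C2 = 4.
Row 3 already has 4, leaving R3C3 = 1.
Row 3 already has 4, so R3C4 = 5.
Column 4 now contains 5, which forces R4C4 = 2.
Cage i has sum 7, which forces R1C3 = 2.
2 is placed in column 4, so R1C4 = 4.
Cage i needs sum 7; hence R1C5 = 1.
4 is placed in column 2, which forces R2C2 = 2.
Cage e's pair has sum 6, which forces R2C3 = 4.
2 is placed in column 4, so R2C4 = 3.
2 is placed in row 4, so R4C2 = 1.
The 4 cells of cage h must have sum 13; hence R4C3 = 5.
Cage g has sum 7, which forces R4C5 = 4.
The full grid is 5 3 2 4 1 / 1 2 4 3 5 / 2 4 1 5 3 / 3 1 5 2 4 / 4 5 3 1 2.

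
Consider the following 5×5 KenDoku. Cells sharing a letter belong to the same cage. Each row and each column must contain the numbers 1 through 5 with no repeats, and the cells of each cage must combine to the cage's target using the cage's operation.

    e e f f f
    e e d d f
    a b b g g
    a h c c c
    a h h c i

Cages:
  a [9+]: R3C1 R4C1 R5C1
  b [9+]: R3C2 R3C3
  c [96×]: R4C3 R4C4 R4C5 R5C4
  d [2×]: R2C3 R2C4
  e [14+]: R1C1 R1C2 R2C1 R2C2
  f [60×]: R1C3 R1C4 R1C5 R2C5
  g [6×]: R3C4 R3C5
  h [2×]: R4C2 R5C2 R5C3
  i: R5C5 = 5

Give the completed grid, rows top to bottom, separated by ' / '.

2 3 4 5 1 / 4 5 2 1 3 / 1 4 5 3 2 / 5 1 3 2 4 / 3 2 1 4 5

Cage h has product 2, which forces R4C2 = 1.
The 3 cells of cage h must have product 2; hence R5C2 = 2.
Cage h needs product 2, so R5C3 = 1.
Cage c needs product 96, so R5C4 = 4.
I is a freebie, so R5C5 = 5.
Column 3 now contains 1; hence R2C3 = 2.
The two cells of cage d must have product 2; hence R2C4 = 1.
Row 5 now contains 5; hence R5C1 = 3.
Cage f has product 60; hence R1C5 = 1.
1 is placed in row 1, leaving R1C1 = 2.
Cage a needs sum 9, which forces R3C1 = 1.
The 3 cells of cage a must have sum 9, so R4C1 = 5.
5 is placed in column 1, leaving R2C1 = 4.
4 is placed in row 2, so R2C5 = 3.
Column 5 already has 3, so R3C5 = 2.
Column 5 already has 2; hence R4C5 = 4.
The 4 cells of cage e must have sum 14; hence R1C2 = 3.
The 4 cells of cage f must have product 60, so R1C3 = 4.
Cage f needs product 60, which forces R1C4 = 5.
Row 2 already has 3, leaving R2C2 = 5.
Column 2 already has 5, leaving R3C2 = 4.
4 is placed in column 3, leaving R3C3 = 5.
2 is placed in row 3; hence R3C4 = 3.
Row 4 now contains 4, so R4C3 = 3.
Cage c has product 96; hence R4C4 = 2.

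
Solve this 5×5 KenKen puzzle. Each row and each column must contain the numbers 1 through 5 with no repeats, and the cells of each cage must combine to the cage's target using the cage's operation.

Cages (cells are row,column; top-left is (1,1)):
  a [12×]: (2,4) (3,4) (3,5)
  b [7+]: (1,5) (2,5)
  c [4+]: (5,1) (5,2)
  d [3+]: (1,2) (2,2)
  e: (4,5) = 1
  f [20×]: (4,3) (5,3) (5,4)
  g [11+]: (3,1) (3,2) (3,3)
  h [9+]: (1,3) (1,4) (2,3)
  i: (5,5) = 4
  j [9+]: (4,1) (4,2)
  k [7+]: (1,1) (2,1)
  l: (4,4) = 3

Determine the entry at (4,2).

Cage l is given, which forces (4,4) = 3.
Cage e is a single given cell, leaving (4,5) = 1.
Cage i is a single given cell, leaving (5,5) = 4.
Cage a has product 12, leaving (3,5) = 3.
Row 3 needs a 1, and only (3,4) is open for it.
Column 4 already has 1, which forces (2,4) = 4.
In row 1, 3 can only go at (1,3), so (1,3) = 3.
Cage h has sum 9; hence (1,4) = 5.
5 is placed in row 1, which forces (1,5) = 2.
The 3 cells of cage h must have sum 9; hence (2,3) = 1.
Column 5 now contains 2, leaving (2,5) = 5.
Column 3 now contains 1, which forces (5,3) = 5.
Column 4 now contains 5, so (5,4) = 2.
Row 1 now contains 2, leaving (1,1) = 4.
Row 1 now contains 2; hence (1,2) = 1.
The two cells of cage k must have sum 7, so (2,1) = 3.
Row 2 already has 1, leaving (2,2) = 2.
4 is placed in column 1, leaving (4,1) = 5.
Row 4 now contains 5; hence (4,2) = 4.
The 3 cells of cage f must have product 20; hence (4,3) = 2.
Column 1 already has 3, which forces (5,1) = 1.
Column 2 already has 1, leaving (5,2) = 3.
Column 1 now contains 5, leaving (3,1) = 2.
Column 2 already has 4, which forces (3,2) = 5.
Column 3 now contains 2, which forces (3,3) = 4.
The full grid is 4 1 3 5 2 / 3 2 1 4 5 / 2 5 4 1 3 / 5 4 2 3 1 / 1 3 5 2 4.

4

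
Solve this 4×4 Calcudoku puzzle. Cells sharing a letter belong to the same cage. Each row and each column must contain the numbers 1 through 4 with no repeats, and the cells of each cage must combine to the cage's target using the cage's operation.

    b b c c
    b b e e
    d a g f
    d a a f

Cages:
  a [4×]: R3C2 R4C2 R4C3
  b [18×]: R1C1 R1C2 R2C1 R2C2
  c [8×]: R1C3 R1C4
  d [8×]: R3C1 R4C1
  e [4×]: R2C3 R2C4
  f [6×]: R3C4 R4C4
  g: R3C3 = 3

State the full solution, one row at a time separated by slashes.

1 3 2 4 / 3 2 4 1 / 4 1 3 2 / 2 4 1 3

Cage g is a single given cell; hence R3C3 = 3.
3 is placed in row 3, leaving R3C4 = 2.
2 is placed in column 4, which forces R4C4 = 3.
Cage c's pair has product 8, so R1C3 = 2.
2 is placed in column 4, leaving R1C4 = 4.
4 is placed in column 4, leaving R2C4 = 1.
Row 3 now contains 2, which forces R3C1 = 4.
Row 3 now contains 2; hence R3C2 = 1.
Cage d needs two cells with product 8, leaving R4C1 = 2.
Cage a has product 4, which forces R4C2 = 4.
The 3 cells of cage a must have product 4, so R4C3 = 1.
Cage b has product 18; hence R1C1 = 1.
Column 2 already has 1; hence R1C2 = 3.
Column 1 now contains 2, so R2C1 = 3.
The 4 cells of cage b must have product 18, which forces R2C2 = 2.
Row 2 now contains 1, so R2C3 = 4.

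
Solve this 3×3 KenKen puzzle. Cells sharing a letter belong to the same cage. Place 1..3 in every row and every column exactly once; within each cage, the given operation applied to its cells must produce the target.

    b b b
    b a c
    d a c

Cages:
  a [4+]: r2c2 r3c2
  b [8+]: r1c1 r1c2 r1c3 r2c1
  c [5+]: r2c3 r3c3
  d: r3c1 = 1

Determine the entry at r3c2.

The 4 cells of cage b must have sum 8; hence r2c1 = 2.
Row 2 now contains 2, so r2c3 = 3.
Cage d is a single given cell, so r3c1 = 1.
Row 3 now contains 1, leaving r3c2 = 3.
Column 3 already has 3, which forces r3c3 = 2.
Column 1 already has 1, so r1c1 = 3.
Cage b has sum 8, leaving r1c2 = 2.
Column 3 already has 2, so r1c3 = 1.
Row 2 already has 3, so r2c2 = 1.
Completed grid: 3 2 1 / 2 1 3 / 1 3 2.

3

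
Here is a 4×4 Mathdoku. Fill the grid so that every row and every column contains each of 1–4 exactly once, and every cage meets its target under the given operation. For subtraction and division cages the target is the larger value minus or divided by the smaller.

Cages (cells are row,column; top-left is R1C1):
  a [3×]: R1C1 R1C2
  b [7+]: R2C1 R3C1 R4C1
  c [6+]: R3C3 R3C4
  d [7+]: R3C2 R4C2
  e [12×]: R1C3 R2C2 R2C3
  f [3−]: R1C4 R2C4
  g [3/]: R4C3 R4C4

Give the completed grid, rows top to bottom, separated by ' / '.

Row 1 needs a 2, and only R1C3 is open for it.
Cage e has product 12; hence R2C2 = 2.
Cage e has product 12; hence R2C3 = 3.
Column 3 already has 2, which forces R3C3 = 4.
Cage c needs two cells with sum 6, which forces R3C4 = 2.
Column 3 now contains 3, so R4C3 = 1.
1 is placed in row 4, which forces R4C4 = 3.
The 3 cells of cage b must have sum 7, leaving R2C1 = 4.
Row 2 now contains 4, leaving R2C4 = 1.
Row 3 now contains 2, leaving R3C1 = 1.
4 is placed in row 3, so R3C2 = 3.
Cage b has sum 7, leaving R4C1 = 2.
Row 4 already has 3; hence R4C2 = 4.
Column 1 already has 1; hence R1C1 = 3.
Column 2 now contains 3, which forces R1C2 = 1.
1 is placed in column 4, which forces R1C4 = 4.

3 1 2 4 / 4 2 3 1 / 1 3 4 2 / 2 4 1 3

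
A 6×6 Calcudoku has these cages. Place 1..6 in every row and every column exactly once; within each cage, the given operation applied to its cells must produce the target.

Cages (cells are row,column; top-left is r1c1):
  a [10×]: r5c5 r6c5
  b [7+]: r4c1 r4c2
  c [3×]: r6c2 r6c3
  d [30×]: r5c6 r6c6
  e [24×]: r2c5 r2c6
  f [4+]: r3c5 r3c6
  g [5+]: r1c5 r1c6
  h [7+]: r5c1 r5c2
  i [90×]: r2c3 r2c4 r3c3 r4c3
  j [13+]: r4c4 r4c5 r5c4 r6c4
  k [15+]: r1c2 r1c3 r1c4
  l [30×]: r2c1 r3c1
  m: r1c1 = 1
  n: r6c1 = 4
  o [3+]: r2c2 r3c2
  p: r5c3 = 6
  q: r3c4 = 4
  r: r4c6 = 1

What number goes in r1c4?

5

M is a freebie, which forces r1c1 = 1.
Cage q is a single given cell, which forces r3c4 = 4.
R is a freebie, leaving r4c6 = 1.
Cage p is a single given cell, leaving r5c3 = 6.
6 is placed in row 5, leaving r5c6 = 5.
Cage n is given, which forces r6c1 = 4.
5 is placed in column 6; hence r6c6 = 6.
Cage e needs two cells with product 24, which forces r2c5 = 6.
6 is placed in column 6, so r2c6 = 4.
Cage f's pair has sum 4, leaving r3c5 = 1.
Column 6 already has 1, leaving r3c6 = 3.
Cage h needs two cells with sum 7, so r5c1 = 3.
Cage h's pair has sum 7, which forces r5c2 = 4.
5 is placed in row 5, so r5c5 = 2.
Cage a's pair has product 10, which forces r6c5 = 5.
Cage k has sum 15, which forces r1c3 = 4.
Column 5 now contains 2, leaving r1c5 = 3.
Column 6 already has 3, leaving r1c6 = 2.
Row 2 now contains 6; hence r2c1 = 5.
Cage o needs two cells with sum 3; hence r2c2 = 1.
5 is placed in row 2, leaving r2c3 = 2.
Row 2 now contains 6; hence r2c4 = 3.
Cage l needs two cells with product 30, so r3c1 = 6.
Row 3 already has 1; hence r3c2 = 2.
2 is placed in column 3, so r3c3 = 5.
5 is placed in column 1, which forces r4c1 = 2.
2 is placed in column 2, leaving r4c2 = 5.
Cage i has product 90, which forces r4c3 = 3.
Row 4 already has 5, leaving r4c4 = 6.
Column 5 now contains 3; hence r4c5 = 4.
Row 5 already has 2, leaving r5c4 = 1.
Column 2 already has 1, which forces r6c2 = 3.
Column 3 now contains 3, which forces r6c3 = 1.
Column 4 now contains 3, which forces r6c4 = 2.
Column 2 now contains 5, leaving r1c2 = 6.
Column 4 now contains 6, leaving r1c4 = 5.
The full grid is 1 6 4 5 3 2 / 5 1 2 3 6 4 / 6 2 5 4 1 3 / 2 5 3 6 4 1 / 3 4 6 1 2 5 / 4 3 1 2 5 6.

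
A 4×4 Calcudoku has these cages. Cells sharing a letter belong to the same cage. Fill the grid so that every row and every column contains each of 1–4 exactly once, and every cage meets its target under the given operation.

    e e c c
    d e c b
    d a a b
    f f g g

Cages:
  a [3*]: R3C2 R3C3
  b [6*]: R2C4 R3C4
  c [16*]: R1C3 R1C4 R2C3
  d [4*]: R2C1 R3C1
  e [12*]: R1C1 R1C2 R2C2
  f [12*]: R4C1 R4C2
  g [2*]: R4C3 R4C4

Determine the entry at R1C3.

1

Row 3 needs a 2, and only R3C4 is open for it.
Cage c needs product 16, so R1C3 = 1.
Column 4 now contains 2; hence R1C4 = 4.
Cage c has product 16; hence R2C3 = 4.
Column 4 now contains 2, leaving R2C4 = 3.
Column 3 already has 1; hence R3C3 = 3.
Cage g's pair has product 2, leaving R4C3 = 2.
Column 4 now contains 2, leaving R4C4 = 1.
Cage e needs product 12, so R1C1 = 2.
Row 1 already has 4, leaving R1C2 = 3.
Row 2 now contains 4; hence R2C1 = 1.
Cage e has product 12, so R2C2 = 2.
Cage d needs two cells with product 4, so R3C1 = 4.
3 is placed in row 3, leaving R3C2 = 1.
Column 1 now contains 4; hence R4C1 = 3.
Column 2 already has 3, leaving R4C2 = 4.
The full grid is 2 3 1 4 / 1 2 4 3 / 4 1 3 2 / 3 4 2 1.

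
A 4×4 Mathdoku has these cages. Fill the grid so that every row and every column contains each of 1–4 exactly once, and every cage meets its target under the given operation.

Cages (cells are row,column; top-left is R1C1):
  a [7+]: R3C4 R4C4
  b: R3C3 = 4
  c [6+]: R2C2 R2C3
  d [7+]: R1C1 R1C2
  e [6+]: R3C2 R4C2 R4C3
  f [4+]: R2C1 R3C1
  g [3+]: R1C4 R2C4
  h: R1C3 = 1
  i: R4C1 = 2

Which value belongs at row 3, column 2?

H is a freebie, which forces R1C3 = 1.
1 is placed in row 1; hence R1C4 = 2.
2 is placed in column 4, leaving R2C4 = 1.
B is a freebie, leaving R3C3 = 4.
4 is placed in row 3, which forces R3C4 = 3.
I is a freebie, leaving R4C1 = 2.
Row 4 now contains 2, so R4C3 = 3.
Column 4 already has 3, leaving R4C4 = 4.
Row 2 already has 1; hence R2C1 = 3.
Cage c's pair has sum 6; hence R2C2 = 4.
Column 3 now contains 4, so R2C3 = 2.
Row 3 now contains 3, leaving R3C1 = 1.
Cage e needs sum 6; hence R3C2 = 2.
Row 4 now contains 4, so R4C2 = 1.
3 is placed in column 1, leaving R1C1 = 4.
4 is placed in column 2, which forces R1C2 = 3.
Completed grid: 4 3 1 2 / 3 4 2 1 / 1 2 4 3 / 2 1 3 4.

2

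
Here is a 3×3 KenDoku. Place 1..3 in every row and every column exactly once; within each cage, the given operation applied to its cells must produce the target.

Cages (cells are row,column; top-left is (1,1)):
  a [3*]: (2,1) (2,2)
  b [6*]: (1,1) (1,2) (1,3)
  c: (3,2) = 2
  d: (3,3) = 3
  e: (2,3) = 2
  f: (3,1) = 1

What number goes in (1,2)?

3

Cage e is a single given cell, which forces (2,3) = 2.
Cage f is given; hence (3,1) = 1.
Cage c is given, so (3,2) = 2.
D is a freebie, leaving (3,3) = 3.
The 3 cells of cage b must have product 6, so (1,1) = 2.
The 3 cells of cage b must have product 6; hence (1,2) = 3.
Column 3 already has 3; hence (1,3) = 1.
Column 1 already has 1; hence (2,1) = 3.
Cage a needs two cells with product 3; hence (2,2) = 1.
The full grid is 2 3 1 / 3 1 2 / 1 2 3.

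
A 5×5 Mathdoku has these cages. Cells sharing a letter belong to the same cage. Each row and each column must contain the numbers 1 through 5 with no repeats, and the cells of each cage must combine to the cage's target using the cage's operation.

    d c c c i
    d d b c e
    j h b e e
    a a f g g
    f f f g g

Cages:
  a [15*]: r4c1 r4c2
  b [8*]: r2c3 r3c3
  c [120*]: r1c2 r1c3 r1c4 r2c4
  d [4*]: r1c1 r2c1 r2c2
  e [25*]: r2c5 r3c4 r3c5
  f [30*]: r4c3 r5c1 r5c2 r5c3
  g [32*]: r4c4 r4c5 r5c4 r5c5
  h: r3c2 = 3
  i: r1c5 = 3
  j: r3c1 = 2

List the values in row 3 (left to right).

Cage i is a single given cell, so r1c5 = 3.
The 3 cells of cage e must have product 25, so r2c5 = 5.
Cage j is a single given cell, so r3c1 = 2.
Cage h is a single given cell, so r3c2 = 3.
2 is placed in row 3, which forces r3c3 = 4.
The 3 cells of cage e must have product 25; hence r3c4 = 5.
Cage e needs product 25, which forces r3c5 = 1.
Column 2 now contains 3; hence r4c2 = 5.
Column 1 already has 2, so r1c1 = 1.
Cage c needs product 120; hence r1c3 = 5.
The 3 cells of cage d must have product 4, leaving r2c1 = 4.
The 3 cells of cage d must have product 4, so r2c2 = 1.
Column 3 already has 4; hence r2c3 = 2.
The 4 cells of cage c must have product 120, which forces r2c4 = 3.
5 is placed in row 4, which forces r4c1 = 3.
Row 4 already has 3, which forces r4c3 = 1.
Row 4 already has 1, leaving r4c4 = 4.
Row 4 already has 4, which forces r4c5 = 2.
Column 1 already has 3, leaving r5c1 = 5.
Column 2 already has 1, so r5c2 = 2.
1 is placed in column 3, so r5c3 = 3.
4 is placed in column 4, so r5c4 = 1.
Column 5 now contains 2, leaving r5c5 = 4.
2 is placed in column 2, leaving r1c2 = 4.
4 is placed in column 4, so r1c4 = 2.
Completed grid: 1 4 5 2 3 / 4 1 2 3 5 / 2 3 4 5 1 / 3 5 1 4 2 / 5 2 3 1 4.

2 3 4 5 1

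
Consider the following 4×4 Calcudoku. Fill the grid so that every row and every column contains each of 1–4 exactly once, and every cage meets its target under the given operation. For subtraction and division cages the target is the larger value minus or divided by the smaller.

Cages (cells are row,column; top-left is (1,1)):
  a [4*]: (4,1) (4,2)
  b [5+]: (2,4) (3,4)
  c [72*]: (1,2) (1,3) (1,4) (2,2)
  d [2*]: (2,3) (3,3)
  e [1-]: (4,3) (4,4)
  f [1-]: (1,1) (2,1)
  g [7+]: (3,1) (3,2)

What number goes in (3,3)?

2

Cage c needs product 72, leaving (2,2) = 3.
Column 2 now contains 3; hence (3,2) = 4.
4 is placed in column 2, leaving (4,2) = 1.
4 is placed in column 2, leaving (1,2) = 2.
Row 3 already has 4, so (3,1) = 3.
Row 3 now contains 3; hence (3,4) = 1.
Row 4 already has 1, so (4,1) = 4.
Column 1 already has 3; hence (1,1) = 1.
The two cells of cage f must have difference 1, so (2,1) = 2.
The two cells of cage d must have product 2, which forces (2,3) = 1.
Cage b needs two cells with sum 5; hence (2,4) = 4.
Row 3 already has 1, leaving (3,3) = 2.
Column 3 now contains 2; hence (4,3) = 3.
3 is placed in row 4; hence (4,4) = 2.
3 is placed in column 3, which forces (1,3) = 4.
Column 4 now contains 4, which forces (1,4) = 3.
Completed grid: 1 2 4 3 / 2 3 1 4 / 3 4 2 1 / 4 1 3 2.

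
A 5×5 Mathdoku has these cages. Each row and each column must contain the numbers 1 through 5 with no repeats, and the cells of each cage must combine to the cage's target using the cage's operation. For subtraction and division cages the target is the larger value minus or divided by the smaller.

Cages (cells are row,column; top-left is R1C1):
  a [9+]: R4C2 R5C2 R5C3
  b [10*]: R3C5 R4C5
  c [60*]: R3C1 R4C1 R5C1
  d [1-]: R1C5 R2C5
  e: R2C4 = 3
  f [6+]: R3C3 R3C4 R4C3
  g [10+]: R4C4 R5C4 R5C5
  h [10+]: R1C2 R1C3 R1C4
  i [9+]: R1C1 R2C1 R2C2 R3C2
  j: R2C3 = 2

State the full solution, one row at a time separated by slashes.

2 4 5 1 3 / 1 5 2 3 4 / 4 1 3 2 5 / 5 3 1 4 2 / 3 2 4 5 1

J is a freebie; hence R2C3 = 2.
Cage e is a single given cell, leaving R2C4 = 3.
The only place for 2 in column 1 is R1C1.
The only place for 3 in row 1 is R1C5.
Cage d needs two cells with difference 1, so R2C5 = 4.
4 is placed in row 2; hence R2C1 = 1.
The 4 cells of cage i must have sum 9, so R2C2 = 5.
Cage i has sum 9, so R3C2 = 1.
1 is placed in row 3, which forces R3C4 = 2.
Row 3 already has 2; hence R3C5 = 5.
5 is placed in column 5; hence R4C5 = 2.
5 is placed in column 5, so R5C5 = 1.
1 is placed in column 2, which forces R1C2 = 4.
The 3 cells of cage f must have sum 6, which forces R3C3 = 3.
Column 2 already has 4, so R4C2 = 3.
Cage f needs sum 6, which forces R4C3 = 1.
The 3 cells of cage a must have sum 9, leaving R5C2 = 2.
3 is placed in column 3, which forces R5C3 = 4.
Row 5 now contains 4, so R5C4 = 5.
Column 3 now contains 1, leaving R1C3 = 5.
Column 4 already has 5, so R1C4 = 1.
3 is placed in row 3, so R3C1 = 4.
Cage c has product 60, so R4C1 = 5.
Column 4 already has 5, leaving R4C4 = 4.
5 is placed in row 5, leaving R5C1 = 3.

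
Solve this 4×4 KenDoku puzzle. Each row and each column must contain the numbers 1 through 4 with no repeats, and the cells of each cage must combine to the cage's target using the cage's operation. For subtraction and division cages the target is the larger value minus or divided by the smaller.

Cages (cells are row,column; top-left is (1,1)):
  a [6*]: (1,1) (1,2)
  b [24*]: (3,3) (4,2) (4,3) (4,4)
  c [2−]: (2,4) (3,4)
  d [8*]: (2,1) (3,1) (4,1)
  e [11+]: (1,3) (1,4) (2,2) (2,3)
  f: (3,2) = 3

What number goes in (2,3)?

2

F is a freebie, so (3,2) = 3.
The two cells of cage a must have product 6, so (1,1) = 3.
Column 2 already has 3, so (1,2) = 2.
Cage e has sum 11, leaving (2,2) = 4.
Cage e needs sum 11, so (2,3) = 2.
Row 2 already has 2, leaving (2,4) = 3.
Column 2 now contains 4, which forces (4,2) = 1.
Row 2 already has 2, which forces (2,1) = 1.
The 4 cells of cage b must have product 24, leaving (3,3) = 4.
Cage c's pair has difference 2, so (3,4) = 1.
The 4 cells of cage b must have product 24, so (4,3) = 3.
Cage b has product 24; hence (4,4) = 2.
4 is placed in column 3, which forces (1,3) = 1.
Column 4 already has 1, leaving (1,4) = 4.
Row 3 now contains 4, so (3,1) = 2.
Row 4 now contains 2; hence (4,1) = 4.
Filled in: 3 2 1 4 / 1 4 2 3 / 2 3 4 1 / 4 1 3 2.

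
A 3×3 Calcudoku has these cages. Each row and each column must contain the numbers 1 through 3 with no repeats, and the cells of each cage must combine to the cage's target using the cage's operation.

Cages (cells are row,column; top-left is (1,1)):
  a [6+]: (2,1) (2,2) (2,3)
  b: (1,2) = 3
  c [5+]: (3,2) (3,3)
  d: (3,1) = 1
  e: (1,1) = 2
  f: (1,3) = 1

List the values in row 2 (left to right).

3 1 2

Cage e is a single given cell, which forces (1,1) = 2.
B is a freebie, which forces (1,2) = 3.
Cage f is a single given cell, which forces (1,3) = 1.
Cage d is a single given cell, so (3,1) = 1.
Column 2 already has 3, leaving (3,2) = 2.
Row 3 now contains 2; hence (3,3) = 3.
1 is placed in column 1; hence (2,1) = 3.
2 is placed in column 2, so (2,2) = 1.
3 is placed in column 3; hence (2,3) = 2.
Completed grid: 2 3 1 / 3 1 2 / 1 2 3.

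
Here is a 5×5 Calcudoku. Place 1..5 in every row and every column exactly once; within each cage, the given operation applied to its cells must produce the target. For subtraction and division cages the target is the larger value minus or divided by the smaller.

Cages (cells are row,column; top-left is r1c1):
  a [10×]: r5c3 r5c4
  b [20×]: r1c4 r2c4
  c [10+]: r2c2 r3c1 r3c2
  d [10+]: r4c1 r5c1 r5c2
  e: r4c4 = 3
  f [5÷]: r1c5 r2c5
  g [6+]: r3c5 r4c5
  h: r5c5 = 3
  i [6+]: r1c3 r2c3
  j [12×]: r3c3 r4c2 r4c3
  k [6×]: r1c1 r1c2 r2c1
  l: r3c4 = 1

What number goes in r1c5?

L is a freebie, so r3c4 = 1.
E is a freebie, so r4c4 = 3.
Cage h is given, leaving r5c5 = 3.
The 3 cells of cage j must have product 12, which forces r3c3 = 3.
The only place for 2 in row 4 is r4c5.
Cage g's pair has sum 6, leaving r3c5 = 4.
Cage c needs sum 10, so r2c2 = 3.
Cage k has product 6; hence r1c1 = 3.
In row 4, 5 can only go at r4c1, so r4c1 = 5.
5 is placed in column 1; hence r3c1 = 2.
The 3 cells of cage c must have sum 10, so r3c2 = 5.
Cage k has product 6, leaving r1c2 = 2.
Column 1 already has 2, which forces r2c1 = 1.
1 is placed in row 2; hence r2c5 = 5.
Column 1 already has 1, leaving r5c1 = 4.
Row 5 already has 4, which forces r5c2 = 1.
Cage i needs two cells with sum 6, which forces r1c3 = 4.
Cage b needs two cells with product 20, which forces r1c4 = 5.
Column 5 already has 5, leaving r1c5 = 1.
Cage i's pair has sum 6, so r2c3 = 2.
Row 2 now contains 5, which forces r2c4 = 4.
1 is placed in column 2, so r4c2 = 4.
Cage j needs product 12, leaving r4c3 = 1.
2 is placed in column 3, leaving r5c3 = 5.
5 is placed in column 4, leaving r5c4 = 2.
The full grid is 3 2 4 5 1 / 1 3 2 4 5 / 2 5 3 1 4 / 5 4 1 3 2 / 4 1 5 2 3.

1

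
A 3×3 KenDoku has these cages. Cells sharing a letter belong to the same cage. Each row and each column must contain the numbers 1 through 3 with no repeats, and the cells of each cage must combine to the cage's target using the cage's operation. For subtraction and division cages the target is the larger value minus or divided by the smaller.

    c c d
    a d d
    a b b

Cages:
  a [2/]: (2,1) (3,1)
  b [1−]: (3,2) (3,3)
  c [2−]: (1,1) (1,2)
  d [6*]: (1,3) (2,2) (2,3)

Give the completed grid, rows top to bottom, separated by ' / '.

3 1 2 / 2 3 1 / 1 2 3

Row 1 needs a 2, and only (1,3) is open for it.
The two cells of cage b must have difference 1; hence (3,2) = 2.
The two cells of cage a must have quotient 2; hence (2,1) = 2.
2 is placed in row 3, so (3,1) = 1.
1 is placed in row 3, so (3,3) = 3.
1 is placed in column 1, so (1,1) = 3.
Cage c needs two cells with difference 2, so (1,2) = 1.
The 3 cells of cage d must have product 6; hence (2,2) = 3.
Column 3 now contains 3, which forces (2,3) = 1.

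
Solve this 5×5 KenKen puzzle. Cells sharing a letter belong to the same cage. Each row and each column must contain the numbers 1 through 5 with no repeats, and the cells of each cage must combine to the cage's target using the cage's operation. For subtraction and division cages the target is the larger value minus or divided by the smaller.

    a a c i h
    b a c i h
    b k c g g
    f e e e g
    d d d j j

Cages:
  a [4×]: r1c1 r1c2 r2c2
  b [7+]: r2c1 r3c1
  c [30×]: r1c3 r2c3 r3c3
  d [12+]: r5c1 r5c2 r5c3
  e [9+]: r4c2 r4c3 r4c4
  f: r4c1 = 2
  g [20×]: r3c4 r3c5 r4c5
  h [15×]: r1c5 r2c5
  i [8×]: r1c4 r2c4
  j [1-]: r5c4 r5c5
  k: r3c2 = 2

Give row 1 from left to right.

Cage k is a single given cell; hence r3c2 = 2.
Cage f is a single given cell; hence r4c1 = 2.
Column 1 now contains 2, leaving r1c1 = 1.
Cage a needs product 4, leaving r1c2 = 4.
4 is placed in row 1, so r1c4 = 2.
Column 2 now contains 2, leaving r2c2 = 1.
Column 4 now contains 2, which forces r2c4 = 4.
4 is placed in row 2, leaving r2c1 = 3.
Cage c needs product 30, which forces r2c3 = 2.
Row 2 now contains 3; hence r2c5 = 5.
The two cells of cage b must have sum 7, so r3c1 = 4.
Row 3 now contains 4, leaving r3c5 = 1.
Column 5 already has 1, which forces r4c5 = 4.
Column 1 already has 4, so r5c1 = 5.
Row 5 already has 5, which forces r5c2 = 3.
Row 5 already has 3, leaving r5c3 = 4.
Row 5 already has 3, leaving r5c4 = 1.
4 is placed in column 5; hence r5c5 = 2.
Column 5 already has 5, which forces r1c5 = 3.
Row 3 now contains 1, so r3c4 = 5.
Column 2 now contains 3, leaving r4c2 = 5.
The 3 cells of cage e must have sum 9, so r4c3 = 1.
Cage e has sum 9, which forces r4c4 = 3.
Row 1 now contains 3, so r1c3 = 5.
5 is placed in row 3, leaving r3c3 = 3.
Filled in: 1 4 5 2 3 / 3 1 2 4 5 / 4 2 3 5 1 / 2 5 1 3 4 / 5 3 4 1 2.

1 4 5 2 3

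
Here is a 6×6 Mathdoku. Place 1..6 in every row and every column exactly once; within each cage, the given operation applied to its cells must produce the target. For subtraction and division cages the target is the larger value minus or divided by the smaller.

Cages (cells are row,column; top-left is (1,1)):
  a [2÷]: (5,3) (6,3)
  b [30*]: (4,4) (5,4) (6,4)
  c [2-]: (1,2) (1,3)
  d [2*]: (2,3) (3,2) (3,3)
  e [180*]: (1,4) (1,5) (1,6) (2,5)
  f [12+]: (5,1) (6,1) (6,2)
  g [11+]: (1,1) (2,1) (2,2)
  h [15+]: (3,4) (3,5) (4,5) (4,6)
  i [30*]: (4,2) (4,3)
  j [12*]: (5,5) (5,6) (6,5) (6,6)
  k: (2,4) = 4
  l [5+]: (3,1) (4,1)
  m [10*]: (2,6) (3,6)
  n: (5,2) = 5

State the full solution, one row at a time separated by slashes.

The 3 cells of cage d must have product 2; hence (2,3) = 1.
K is a freebie, which forces (2,4) = 4.
Cage d needs product 2, so (3,2) = 1.
The 3 cells of cage d must have product 2, so (3,3) = 2.
Row 3 now contains 2, leaving (3,6) = 5.
N is a freebie, so (5,2) = 5.
5 is placed in column 6, leaving (2,6) = 2.
5 is placed in column 2, leaving (4,2) = 6.
Cage i's pair has product 30, so (4,3) = 5.
Column 2 now contains 6, so (2,2) = 3.
Cage b has product 30, so (6,4) = 5.
In row 1, 5 can only go at (1,5), so (1,5) = 5.
Column 5 already has 5, so (2,5) = 6.
Cage g needs sum 11, leaving (1,1) = 3.
Row 2 now contains 6, which forces (2,1) = 5.
Column 1 now contains 3, leaving (3,1) = 4.
Cage h needs sum 15; hence (3,4) = 6.
Row 3 now contains 4, leaving (3,5) = 3.
Cage e has product 180, which forces (1,4) = 1.
The 4 cells of cage e must have product 180, leaving (1,6) = 6.
The two cells of cage l must have sum 5, which forces (4,1) = 1.
Cage h has sum 15, leaving (4,5) = 2.
Cage h has sum 15, so (4,6) = 4.
The 3 cells of cage f must have sum 12; hence (6,2) = 4.
Row 6 now contains 4, leaving (6,5) = 1.
Row 6 now contains 1, which forces (6,6) = 3.
Column 2 already has 4, which forces (1,2) = 2.
Row 1 already has 6; hence (1,3) = 4.
2 is placed in row 4; hence (4,4) = 3.
Cage a needs two cells with quotient 2, which forces (5,3) = 3.
Cage b needs product 30, which forces (5,4) = 2.
Column 5 now contains 1, so (5,5) = 4.
Column 6 now contains 3; hence (5,6) = 1.
Row 6 now contains 3, so (6,3) = 6.
Row 5 now contains 2; hence (5,1) = 6.
Row 6 now contains 6, so (6,1) = 2.

3 2 4 1 5 6 / 5 3 1 4 6 2 / 4 1 2 6 3 5 / 1 6 5 3 2 4 / 6 5 3 2 4 1 / 2 4 6 5 1 3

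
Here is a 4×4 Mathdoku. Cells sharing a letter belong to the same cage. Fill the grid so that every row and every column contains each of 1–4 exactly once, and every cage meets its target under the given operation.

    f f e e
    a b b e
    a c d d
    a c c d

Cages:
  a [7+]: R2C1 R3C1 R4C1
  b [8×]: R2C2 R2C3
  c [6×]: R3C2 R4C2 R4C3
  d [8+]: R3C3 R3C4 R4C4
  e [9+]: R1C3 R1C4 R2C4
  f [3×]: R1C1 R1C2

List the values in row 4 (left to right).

In row 2, 1 can only go at R2C1, so R2C1 = 1.
1 is placed in column 1; hence R1C1 = 3.
Cage f's pair has product 3, which forces R1C2 = 1.
The 3 cells of cage e must have sum 9; hence R2C4 = 3.
Cage c has product 6; hence R4C3 = 1.
In row 3, 1 can only go at R3C4, so R3C4 = 1.
Cage d needs sum 8, which forces R3C3 = 3.
Cage d has sum 8, so R4C4 = 4.
Cage e has sum 9, leaving R1C3 = 4.
Column 4 now contains 4; hence R1C4 = 2.
Column 3 already has 4, which forces R2C3 = 2.
Cage a has sum 7; hence R3C1 = 4.
Row 3 already has 3, which forces R3C2 = 2.
Row 4 now contains 4, leaving R4C1 = 2.
The 3 cells of cage c must have product 6, so R4C2 = 3.
2 is placed in row 2; hence R2C2 = 4.
Filled in: 3 1 4 2 / 1 4 2 3 / 4 2 3 1 / 2 3 1 4.

2 3 1 4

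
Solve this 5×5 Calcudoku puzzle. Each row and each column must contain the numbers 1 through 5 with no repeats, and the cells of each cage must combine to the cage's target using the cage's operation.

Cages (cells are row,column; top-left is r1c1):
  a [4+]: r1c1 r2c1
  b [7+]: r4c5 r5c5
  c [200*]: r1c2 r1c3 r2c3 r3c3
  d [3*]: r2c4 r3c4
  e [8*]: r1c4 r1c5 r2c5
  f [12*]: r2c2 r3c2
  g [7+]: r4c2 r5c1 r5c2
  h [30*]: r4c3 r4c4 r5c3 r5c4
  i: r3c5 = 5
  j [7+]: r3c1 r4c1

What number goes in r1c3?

2

Cage c has product 200, so r1c2 = 5.
Cage i is a single given cell, which forces r3c5 = 5.
Cage c has product 200, which forces r2c3 = 5.
In row 1, 3 can only go at r1c1, so r1c1 = 3.
Column 1 now contains 3; hence r2c1 = 1.
1 is placed in row 2, so r2c4 = 3.
Cage j's pair has sum 7, so r3c1 = 2.
Row 3 now contains 2, leaving r3c3 = 4.
3 is placed in column 4, so r3c4 = 1.
The two cells of cage j must have sum 7; hence r4c1 = 5.
Row 4 already has 5; hence r4c4 = 2.
Column 1 now contains 2, so r5c1 = 4.
Column 4 already has 2; hence r5c4 = 5.
Row 5 already has 4; hence r5c5 = 3.
Column 3 already has 4, so r1c3 = 2.
Column 4 already has 2, which forces r1c4 = 4.
Cage e needs product 8; hence r1c5 = 1.
Row 2 already has 3, which forces r2c2 = 4.
Cage e has product 8; hence r2c5 = 2.
4 is placed in row 3, leaving r3c2 = 3.
The 3 cells of cage g must have sum 7, which forces r4c2 = 1.
Cage h needs product 30, which forces r4c3 = 3.
Column 5 already has 3, leaving r4c5 = 4.
Cage g needs sum 7, so r5c2 = 2.
Cage h needs product 30, leaving r5c3 = 1.
Filled in: 3 5 2 4 1 / 1 4 5 3 2 / 2 3 4 1 5 / 5 1 3 2 4 / 4 2 1 5 3.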